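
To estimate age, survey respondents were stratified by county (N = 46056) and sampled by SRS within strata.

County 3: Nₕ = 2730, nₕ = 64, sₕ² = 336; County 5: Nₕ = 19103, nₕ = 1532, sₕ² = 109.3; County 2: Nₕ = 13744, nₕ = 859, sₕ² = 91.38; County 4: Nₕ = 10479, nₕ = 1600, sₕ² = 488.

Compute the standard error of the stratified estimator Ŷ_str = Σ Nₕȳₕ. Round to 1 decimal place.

Var(Ŷ_str) = Σₕ Nₕ²(1 − fₕ)sₕ²/nₕ.
County 3: 2730²·(1 − 64/2730)·336/64 = 3.8210445 × 10^7.
County 5: 19103²·(1 − 1532/19103)·109.3/1532 = 2.394746 × 10^7.
County 2: 13744²·(1 − 859/13744)·91.38/859 = 1.8838901 × 10^7.
County 4: 10479²·(1 − 1600/10479)·488/1600 = 2.8378128 × 10^7.
Sum = 1.0937493 × 10^8.
SE = √(1.0937493 × 10^8) = 10458.2.

10458.2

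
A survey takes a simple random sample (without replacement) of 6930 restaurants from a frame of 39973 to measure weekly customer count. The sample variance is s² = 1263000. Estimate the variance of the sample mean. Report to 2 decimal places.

150.65

Under SRS without replacement, Var(ȳ) = (1 − f)·s²/n with f = n/N = 6930/39973 = 0.17336702.
Var(ȳ) = (1 − 0.17336702)·1263000/6930 = 0.82663298·182.25108 = 150.65475.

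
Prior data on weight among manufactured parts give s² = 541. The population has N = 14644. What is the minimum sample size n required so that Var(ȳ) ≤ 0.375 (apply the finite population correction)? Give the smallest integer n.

Without fpc, n₀ = s²/D = 541/0.375 = 1442.6667.
With fpc, (1 − n/N)·s²/n ≤ D requires n ≥ n₀/(1 + n₀/N) = 1442.6667/(1 + 1442.6667/14644) = 1313.2871.
Rounding up, n = 1314.

1314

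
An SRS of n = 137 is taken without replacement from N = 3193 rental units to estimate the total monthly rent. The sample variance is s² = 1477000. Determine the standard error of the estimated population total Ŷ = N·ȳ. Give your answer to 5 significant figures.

324340

Var(Ŷ) = N²·Var(ȳ) = N²·(1 − n/N)·s²/n.
f = 137/3193 = 0.04290636; Var(ȳ) = 0.95709364·1477000/137 = 10318.448.
Var(Ŷ) = 3193² · 10318.448 = 1.0519915 × 10^11.
SE(Ŷ) = √(1.0519915 × 10^11) = 324340.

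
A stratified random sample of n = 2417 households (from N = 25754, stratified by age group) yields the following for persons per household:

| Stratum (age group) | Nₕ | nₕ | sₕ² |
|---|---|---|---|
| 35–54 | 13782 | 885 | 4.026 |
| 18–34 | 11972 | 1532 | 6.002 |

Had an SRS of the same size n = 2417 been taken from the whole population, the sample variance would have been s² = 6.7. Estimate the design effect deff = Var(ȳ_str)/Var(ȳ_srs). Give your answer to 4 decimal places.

0.7792

Var(ȳ_str) = Σ Wₕ²(1−fₕ)sₕ²/nₕ with Wₕ = Nₕ/25754:
  35–54: (13782/25754)²·(1−885/13782)·4.026/885 = 0.0012191077
  18–34: (11972/25754)²·(1−1532/11972)·6.002/1532 = 7.3826971 × 10^-4
  → Var(ȳ_str) = 0.0019573774.
Var(ȳ_srs) = (1 − 2417/25754)·6.7/2417 = 0.0025118777.
deff = 0.0019573774 / 0.0025118777 = 0.7792.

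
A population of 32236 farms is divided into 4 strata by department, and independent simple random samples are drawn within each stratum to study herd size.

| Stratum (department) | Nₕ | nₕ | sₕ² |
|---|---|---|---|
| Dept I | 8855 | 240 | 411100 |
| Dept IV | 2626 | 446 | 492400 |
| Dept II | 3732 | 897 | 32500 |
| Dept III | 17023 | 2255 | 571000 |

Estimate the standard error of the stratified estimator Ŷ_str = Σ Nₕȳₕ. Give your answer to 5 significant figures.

448370

Var(Ŷ_str) = Σₕ Nₕ²(1 − fₕ)sₕ²/nₕ.
Dept I: 8855²·(1 − 240/8855)·411100/240 = 1.3067126 × 10^11.
Dept IV: 2626²·(1 − 446/2626)·492400/446 = 6.3202521 × 10^9.
Dept II: 3732²·(1 − 897/3732)·32500/897 = 3.833413 × 10^8.
Dept III: 17023²·(1 − 2255/17023)·571000/2255 = 6.3657173 × 10^10.
Sum = 2.0103203 × 10^11.
SE = √(2.0103203 × 10^11) = 448370.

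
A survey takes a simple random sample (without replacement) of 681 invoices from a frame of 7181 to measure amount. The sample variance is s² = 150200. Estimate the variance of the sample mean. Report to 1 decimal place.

199.6

Under SRS without replacement, Var(ȳ) = (1 − f)·s²/n with f = n/N = 681/7181 = 0.09483359.
Var(ȳ) = (1 − 0.09483359)·150200/681 = 0.90516641·220.558 = 199.6417.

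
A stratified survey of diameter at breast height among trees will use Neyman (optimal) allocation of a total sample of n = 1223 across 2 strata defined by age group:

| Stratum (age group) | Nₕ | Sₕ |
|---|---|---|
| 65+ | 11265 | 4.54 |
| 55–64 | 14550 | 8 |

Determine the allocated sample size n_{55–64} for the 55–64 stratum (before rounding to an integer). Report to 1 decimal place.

849.7

Neyman allocation: nₕ = n·NₕSₕ / Σⱼ NⱼSⱼ.
Σ NⱼSⱼ = 11265·4.54 + 14550·8 = 167543.1.
n_{55–64} = 1223·14550·8 / 167543.1 = 849.7.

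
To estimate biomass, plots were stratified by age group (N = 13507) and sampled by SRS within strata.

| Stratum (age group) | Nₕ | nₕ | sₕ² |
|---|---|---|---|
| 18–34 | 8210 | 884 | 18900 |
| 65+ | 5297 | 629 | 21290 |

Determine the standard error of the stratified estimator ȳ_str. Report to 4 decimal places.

3.4112

Var(ȳ_str) = Σₕ Wₕ²(1 − fₕ)sₕ²/nₕ with Wₕ = Nₕ/N, N = 13507.
18–34: Wₕ = 0.60783298; term = 0.60783298²·(1 − 0.10767357)·18900/884 = 7.0485829.
65+: Wₕ = 0.39216702; term = 0.39216702²·(1 − 0.11874646)·21290/629 = 4.5874151.
Sum = 11.635998.
SE = √(11.635998) = 3.4112.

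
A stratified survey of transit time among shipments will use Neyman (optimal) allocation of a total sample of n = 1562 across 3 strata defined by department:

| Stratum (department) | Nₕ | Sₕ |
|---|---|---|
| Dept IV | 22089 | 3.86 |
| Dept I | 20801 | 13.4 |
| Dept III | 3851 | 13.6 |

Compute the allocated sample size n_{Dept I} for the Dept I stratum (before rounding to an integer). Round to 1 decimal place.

1045.7

Neyman allocation: nₕ = n·NₕSₕ / Σⱼ NⱼSⱼ.
Σ NⱼSⱼ = 22089·3.86 + 20801·13.4 + 3851·13.6 = 416370.54.
n_{Dept I} = 1562·20801·13.4 / 416370.54 = 1045.7.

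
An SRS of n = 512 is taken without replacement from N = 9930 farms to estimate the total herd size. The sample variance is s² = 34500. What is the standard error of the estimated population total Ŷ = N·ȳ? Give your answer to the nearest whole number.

79383

Var(Ŷ) = N²·Var(ȳ) = N²·(1 − n/N)·s²/n.
f = 512/9930 = 0.05156093; Var(ȳ) = 0.94843907·34500/512 = 63.908492.
Var(Ŷ) = 9930² · 63.908492 = 6.3016905 × 10^9.
SE(Ŷ) = √(6.3016905 × 10^9) = 79383.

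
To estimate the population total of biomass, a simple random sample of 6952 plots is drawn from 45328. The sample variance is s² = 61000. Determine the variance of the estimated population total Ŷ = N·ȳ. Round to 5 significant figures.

1.5263 × 10^10

Var(Ŷ) = N²·Var(ȳ) = N²·(1 − n/N)·s²/n.
f = 6952/45328 = 0.15337098; Var(ȳ) = 0.84662902·61000/6952 = 7.4287068.
Var(Ŷ) = 45328² · 7.4287068 = 1.5263226 × 10^10.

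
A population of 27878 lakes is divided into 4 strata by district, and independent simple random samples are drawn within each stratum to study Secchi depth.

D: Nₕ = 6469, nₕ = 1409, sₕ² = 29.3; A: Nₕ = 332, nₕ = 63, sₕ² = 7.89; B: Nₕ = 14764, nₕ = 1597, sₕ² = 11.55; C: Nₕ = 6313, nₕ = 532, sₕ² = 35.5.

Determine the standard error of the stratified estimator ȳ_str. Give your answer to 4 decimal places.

Var(ȳ_str) = Σₕ Wₕ²(1 − fₕ)sₕ²/nₕ with Wₕ = Nₕ/N, N = 27878.
D: Wₕ = 0.23204678; term = 0.23204678²·(1 − 0.21780801)·29.3/1409 = 8.7583252 × 10^-4.
A: Wₕ = 0.01190903; term = 0.01190903²·(1 − 0.18975904)·7.89/63 = 1.4391418 × 10^-5.
B: Wₕ = 0.52959323; term = 0.52959323²·(1 − 0.10816852)·11.55/1597 = 0.0018090256.
C: Wₕ = 0.22645096; term = 0.22645096²·(1 − 0.08427055)·35.5/532 = 0.0031335184.
Sum = 0.0058327679.
SE = √(0.0058327679) = 0.0764.

0.0764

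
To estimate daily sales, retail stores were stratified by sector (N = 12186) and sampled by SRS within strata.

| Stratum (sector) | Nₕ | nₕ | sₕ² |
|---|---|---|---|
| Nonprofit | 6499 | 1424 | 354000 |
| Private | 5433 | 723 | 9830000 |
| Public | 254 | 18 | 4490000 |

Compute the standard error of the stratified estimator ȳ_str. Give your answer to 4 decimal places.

49.9881

Var(ȳ_str) = Σₕ Wₕ²(1 − fₕ)sₕ²/nₕ with Wₕ = Nₕ/N, N = 12186.
Nonprofit: Wₕ = 0.53331692; term = 0.53331692²·(1 − 0.21911063)·354000/1424 = 55.214546.
Private: Wₕ = 0.44583949; term = 0.44583949²·(1 − 0.13307565)·9830000/723 = 2342.8986.
Public: Wₕ = 0.02084359; term = 0.02084359²·(1 − 0.07086614)·4490000/18 = 100.69252.
Sum = 2498.8057.
SE = √(2498.8057) = 49.9881.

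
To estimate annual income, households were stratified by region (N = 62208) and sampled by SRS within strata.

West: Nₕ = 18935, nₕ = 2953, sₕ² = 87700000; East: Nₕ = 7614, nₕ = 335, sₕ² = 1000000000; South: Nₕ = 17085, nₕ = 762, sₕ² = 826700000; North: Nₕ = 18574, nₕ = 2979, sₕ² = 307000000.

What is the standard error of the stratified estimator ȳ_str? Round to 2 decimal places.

Var(ȳ_str) = Σₕ Wₕ²(1 − fₕ)sₕ²/nₕ with Wₕ = Nₕ/N, N = 62208.
West: Wₕ = 0.30438207; term = 0.30438207²·(1 − 0.15595458)·87700000/2953 = 2322.4165.
East: Wₕ = 0.12239583; term = 0.12239583²·(1 − 0.04399790)·1000000000/335 = 42751.101.
South: Wₕ = 0.27464313; term = 0.27464313²·(1 − 0.04460053)·826700000/762 = 78183.562.
North: Wₕ = 0.29857896; term = 0.29857896²·(1 − 0.16038549)·307000000/2979 = 7713.7616.
Sum = 130970.84.
SE = √(130970.84) = 361.90.

361.90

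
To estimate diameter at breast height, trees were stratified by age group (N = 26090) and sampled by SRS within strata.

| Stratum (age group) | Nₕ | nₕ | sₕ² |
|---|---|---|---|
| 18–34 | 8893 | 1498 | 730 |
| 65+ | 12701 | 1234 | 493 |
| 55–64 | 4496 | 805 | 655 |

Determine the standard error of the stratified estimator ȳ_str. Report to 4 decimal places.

0.3904

Var(ȳ_str) = Σₕ Wₕ²(1 − fₕ)sₕ²/nₕ with Wₕ = Nₕ/N, N = 26090.
18–34: Wₕ = 0.34085857; term = 0.34085857²·(1 − 0.16844709)·730/1498 = 0.047081399.
65+: Wₕ = 0.48681487; term = 0.48681487²·(1 − 0.09715770)·493/1234 = 0.085481342.
55–64: Wₕ = 0.17232656; term = 0.17232656²·(1 − 0.17904804)·655/805 = 0.019836617.
Sum = 0.15239936.
SE = √(0.15239936) = 0.3904.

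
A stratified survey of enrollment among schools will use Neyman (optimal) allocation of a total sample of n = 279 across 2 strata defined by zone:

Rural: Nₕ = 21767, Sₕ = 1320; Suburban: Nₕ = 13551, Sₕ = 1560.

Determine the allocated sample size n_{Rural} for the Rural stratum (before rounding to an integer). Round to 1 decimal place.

Neyman allocation: nₕ = n·NₕSₕ / Σⱼ NⱼSⱼ.
Σ NⱼSⱼ = 21767·1320 + 13551·1560 = 4.9872 × 10^7.
n_{Rural} = 279·21767·1320 / (4.9872 × 10^7) = 160.7.

160.7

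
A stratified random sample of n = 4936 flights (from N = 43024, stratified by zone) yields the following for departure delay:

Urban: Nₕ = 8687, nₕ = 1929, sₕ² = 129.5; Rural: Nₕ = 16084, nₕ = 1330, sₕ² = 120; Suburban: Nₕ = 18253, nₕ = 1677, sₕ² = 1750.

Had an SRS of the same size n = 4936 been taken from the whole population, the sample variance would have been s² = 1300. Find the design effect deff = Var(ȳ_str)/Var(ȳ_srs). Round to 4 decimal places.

Var(ȳ_str) = Σ Wₕ²(1−fₕ)sₕ²/nₕ with Wₕ = Nₕ/43024:
  Urban: (8687/43024)²·(1−1929/8687)·129.5/1929 = 0.0021291388
  Rural: (16084/43024)²·(1−1330/16084)·120/1330 = 0.011566764
  Suburban: (18253/43024)²·(1−1677/18253)·1750/1677 = 0.17056794
  → Var(ȳ_str) = 0.18426384.
Var(ȳ_srs) = (1 − 4936/43024)·1300/4936 = 0.23315546.
deff = 0.18426384 / 0.23315546 = 0.7903.

0.7903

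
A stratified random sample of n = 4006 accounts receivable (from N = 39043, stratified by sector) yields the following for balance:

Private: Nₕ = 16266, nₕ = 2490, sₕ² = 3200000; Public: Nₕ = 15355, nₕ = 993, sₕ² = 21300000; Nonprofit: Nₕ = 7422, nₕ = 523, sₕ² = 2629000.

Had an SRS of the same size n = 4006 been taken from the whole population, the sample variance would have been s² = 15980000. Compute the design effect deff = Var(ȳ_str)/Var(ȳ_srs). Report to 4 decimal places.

Var(ȳ_str) = Σ Wₕ²(1−fₕ)sₕ²/nₕ with Wₕ = Nₕ/39043:
  Private: (16266/39043)²·(1−2490/16266)·3200000/2490 = 188.91575
  Public: (15355/39043)²·(1−993/15355)·21300000/993 = 3103.1926
  Nonprofit: (7422/39043)²·(1−523/7422)·2629000/523 = 168.85333
  → Var(ȳ_str) = 3460.9617.
Var(ȳ_srs) = (1 − 4006/39043)·15980000/4006 = 3579.7242.
deff = 3460.9617 / 3579.7242 = 0.9668.

0.9668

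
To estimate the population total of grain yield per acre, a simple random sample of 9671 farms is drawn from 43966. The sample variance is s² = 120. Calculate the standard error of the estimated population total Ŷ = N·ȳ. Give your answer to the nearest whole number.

Var(Ŷ) = N²·Var(ȳ) = N²·(1 − n/N)·s²/n.
f = 9671/43966 = 0.21996543; Var(ȳ) = 0.78003457·120/9671 = 0.009678849.
Var(Ŷ) = 43966² · 0.009678849 = 1.8709304 × 10^7.
SE(Ŷ) = √(1.8709304 × 10^7) = 4325.

4325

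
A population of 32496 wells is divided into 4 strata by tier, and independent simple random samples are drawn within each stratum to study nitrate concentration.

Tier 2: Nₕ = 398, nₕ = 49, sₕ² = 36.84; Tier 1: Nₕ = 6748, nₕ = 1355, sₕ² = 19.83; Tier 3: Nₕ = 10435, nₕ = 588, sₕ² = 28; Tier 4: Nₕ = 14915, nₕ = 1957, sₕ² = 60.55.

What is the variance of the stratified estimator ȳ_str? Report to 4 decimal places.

Var(ȳ_str) = Σₕ Wₕ²(1 − fₕ)sₕ²/nₕ with Wₕ = Nₕ/N, N = 32496.
Tier 2: Wₕ = 0.01224766; term = 0.01224766²·(1 − 0.12311558)·36.84/49 = 9.889452 × 10^-5.
Tier 1: Wₕ = 0.20765633; term = 0.20765633²·(1 − 0.20080024)·19.83/1355 = 5.043466 × 10^-4.
Tier 3: Wₕ = 0.32111645; term = 0.32111645²·(1 − 0.05634883)·28/588 = 0.0046335866.
Tier 4: Wₕ = 0.45897957; term = 0.45897957²·(1 − 0.13121019)·60.55/1957 = 0.0056627155.
Sum = 0.010899543.

0.0109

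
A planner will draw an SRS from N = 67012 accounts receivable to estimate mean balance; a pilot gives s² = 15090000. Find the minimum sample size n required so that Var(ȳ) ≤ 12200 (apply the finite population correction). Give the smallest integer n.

1215

Without fpc, n₀ = s²/D = 15090000/12200 = 1236.8852.
With fpc, (1 − n/N)·s²/n ≤ D requires n ≥ n₀/(1 + n₀/N) = 1236.8852/(1 + 1236.8852/67012) = 1214.4689.
Rounding up, n = 1215.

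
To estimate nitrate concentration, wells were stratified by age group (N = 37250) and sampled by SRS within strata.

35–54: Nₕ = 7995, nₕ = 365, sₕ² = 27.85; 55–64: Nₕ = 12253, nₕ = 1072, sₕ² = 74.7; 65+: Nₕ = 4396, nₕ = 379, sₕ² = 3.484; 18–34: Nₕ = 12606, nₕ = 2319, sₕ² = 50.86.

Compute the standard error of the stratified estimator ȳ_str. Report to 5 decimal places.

0.11136

Var(ȳ_str) = Σₕ Wₕ²(1 − fₕ)sₕ²/nₕ with Wₕ = Nₕ/N, N = 37250.
35–54: Wₕ = 0.21463087; term = 0.21463087²·(1 − 0.04565353)·27.85/365 = 0.0033544613.
55–64: Wₕ = 0.32893960; term = 0.32893960²·(1 − 0.08748878)·74.7/1072 = 0.0068801252.
65+: Wₕ = 0.11801342; term = 0.11801342²·(1 − 0.08621474)·3.484/379 = 1.1698923 × 10^-4.
18–34: Wₕ = 0.33841611; term = 0.33841611²·(1 − 0.18396002)·50.86/2319 = 0.0020496943.
Sum = 0.01240127.
SE = √(0.01240127) = 0.11136.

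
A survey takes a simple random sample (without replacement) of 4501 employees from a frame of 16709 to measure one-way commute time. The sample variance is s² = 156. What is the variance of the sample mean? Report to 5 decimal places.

Under SRS without replacement, Var(ȳ) = (1 − f)·s²/n with f = n/N = 4501/16709 = 0.26937579.
Var(ȳ) = (1 − 0.26937579)·156/4501 = 0.73062421·0.034658965 = 0.025322679.

0.02532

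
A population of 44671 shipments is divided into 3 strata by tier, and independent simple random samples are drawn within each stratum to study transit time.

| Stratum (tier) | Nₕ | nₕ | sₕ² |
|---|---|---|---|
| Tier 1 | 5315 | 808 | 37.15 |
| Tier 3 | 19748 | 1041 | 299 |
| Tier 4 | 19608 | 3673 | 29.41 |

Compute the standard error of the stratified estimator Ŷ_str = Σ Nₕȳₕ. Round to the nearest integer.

Var(Ŷ_str) = Σₕ Nₕ²(1 − fₕ)sₕ²/nₕ.
Tier 1: 5315²·(1 − 808/5315)·37.15/808 = 1.1013828 × 10^6.
Tier 3: 19748²·(1 − 1041/19748)·299/1041 = 1.061079 × 10^8.
Tier 4: 19608²·(1 − 3673/19608)·29.41/3673 = 2.5018396 × 10^6.
Sum = 1.0971112 × 10^8.
SE = √(1.0971112 × 10^8) = 10474.

10474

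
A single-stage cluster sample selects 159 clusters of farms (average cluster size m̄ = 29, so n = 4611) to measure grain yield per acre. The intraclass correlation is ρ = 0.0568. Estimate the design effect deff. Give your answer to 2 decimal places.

deff = 1 + (29 − 1)·0.0568 = 1 + 1.5904 = 2.5904.

2.59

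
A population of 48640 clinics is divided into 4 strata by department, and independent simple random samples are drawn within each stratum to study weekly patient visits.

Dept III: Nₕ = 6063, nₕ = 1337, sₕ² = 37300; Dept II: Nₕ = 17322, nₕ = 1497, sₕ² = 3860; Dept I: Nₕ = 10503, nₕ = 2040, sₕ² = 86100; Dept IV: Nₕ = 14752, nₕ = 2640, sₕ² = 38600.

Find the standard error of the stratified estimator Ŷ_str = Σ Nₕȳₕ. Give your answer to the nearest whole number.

Var(Ŷ_str) = Σₕ Nₕ²(1 − fₕ)sₕ²/nₕ.
Dept III: 6063²·(1 − 1337/6063)·37300/1337 = 7.9939 × 10^8.
Dept II: 17322²·(1 − 1497/17322)·3860/1497 = 7.0681744 × 10^8.
Dept I: 10503²·(1 − 2040/10503)·86100/2040 = 3.7515496 × 10^9.
Dept IV: 14752²·(1 − 2640/14752)·38600/2640 = 2.612463 × 10^9.
Sum = 7.87022 × 10^9.
SE = √(7.87022 × 10^9) = 88714.

88714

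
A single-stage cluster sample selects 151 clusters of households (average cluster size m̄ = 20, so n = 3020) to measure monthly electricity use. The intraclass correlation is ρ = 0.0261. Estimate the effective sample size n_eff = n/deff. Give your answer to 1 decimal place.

2018.9

deff = 1 + (20 − 1)·0.0261 = 1 + 0.4959 = 1.4959.
n_eff = 3020 / 1.4959 = 2018.9.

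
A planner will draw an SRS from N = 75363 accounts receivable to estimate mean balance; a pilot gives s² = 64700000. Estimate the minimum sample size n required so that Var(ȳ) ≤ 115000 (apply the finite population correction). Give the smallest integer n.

559

Without fpc, n₀ = s²/D = 64700000/115000 = 562.6087.
With fpc, (1 − n/N)·s²/n ≤ D requires n ≥ n₀/(1 + n₀/N) = 562.6087/(1 + 562.6087/75363) = 558.4398.
Rounding up, n = 559.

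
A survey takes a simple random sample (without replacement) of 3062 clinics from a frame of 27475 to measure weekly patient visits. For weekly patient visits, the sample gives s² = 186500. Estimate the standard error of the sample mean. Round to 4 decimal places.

Under SRS without replacement, Var(ȳ) = (1 − f)·s²/n with f = n/N = 3062/27475 = 0.11144677.
Var(ȳ) = (1 − 0.11144677)·186500/3062 = 0.88855323·60.907903 = 54.119914.
SE(ȳ) = √(54.119914) = 7.3566.

7.3566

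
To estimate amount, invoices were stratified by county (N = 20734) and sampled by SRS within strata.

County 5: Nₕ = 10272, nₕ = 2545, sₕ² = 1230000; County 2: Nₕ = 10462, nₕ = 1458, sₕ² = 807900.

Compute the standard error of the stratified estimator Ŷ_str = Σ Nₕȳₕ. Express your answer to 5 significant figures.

300930

Var(Ŷ_str) = Σₕ Nₕ²(1 − fₕ)sₕ²/nₕ.
County 5: 10272²·(1 − 2545/10272)·1230000/2545 = 3.8360411 × 10^10.
County 2: 10462²·(1 − 1458/10462)·807900/1458 = 5.219757 × 10^10.
Sum = 9.0557981 × 10^10.
SE = √(9.0557981 × 10^10) = 300930.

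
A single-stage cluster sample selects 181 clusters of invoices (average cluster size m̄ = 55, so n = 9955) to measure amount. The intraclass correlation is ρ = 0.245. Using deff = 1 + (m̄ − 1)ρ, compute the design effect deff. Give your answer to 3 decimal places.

deff = 1 + (55 − 1)·0.245 = 1 + 13.23 = 14.23.

14.230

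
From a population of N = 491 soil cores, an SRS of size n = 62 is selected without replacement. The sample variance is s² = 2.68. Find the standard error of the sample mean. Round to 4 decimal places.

0.1943

Under SRS without replacement, Var(ȳ) = (1 − f)·s²/n with f = n/N = 62/491 = 0.12627291.
Var(ȳ) = (1 − 0.12627291)·2.68/62 = 0.87372709·0.043225806 = 0.037767558.
SE(ȳ) = √(0.037767558) = 0.1943.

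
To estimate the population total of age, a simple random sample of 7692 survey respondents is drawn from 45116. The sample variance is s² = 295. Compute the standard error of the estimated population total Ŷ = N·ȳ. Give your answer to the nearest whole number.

Var(Ŷ) = N²·Var(ȳ) = N²·(1 − n/N)·s²/n.
f = 7692/45116 = 0.17049384; Var(ȳ) = 0.82950616·295/7692 = 0.031812834.
Var(Ŷ) = 45116² · 0.031812834 = 6.4753543 × 10^7.
SE(Ŷ) = √(6.4753543 × 10^7) = 8047.

8047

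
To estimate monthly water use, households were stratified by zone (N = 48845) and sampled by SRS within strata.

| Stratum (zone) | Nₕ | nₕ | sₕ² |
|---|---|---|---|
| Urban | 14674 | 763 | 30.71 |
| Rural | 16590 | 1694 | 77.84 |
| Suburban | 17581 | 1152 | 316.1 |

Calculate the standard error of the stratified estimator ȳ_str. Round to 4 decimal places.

Var(ȳ_str) = Σₕ Wₕ²(1 − fₕ)sₕ²/nₕ with Wₕ = Nₕ/N, N = 48845.
Urban: Wₕ = 0.30041969; term = 0.30041969²·(1 − 0.05199673)·30.71/763 = 0.0034436731.
Rural: Wₕ = 0.33964582; term = 0.33964582²·(1 − 0.10210970)·77.84/1694 = 0.0047595429.
Suburban: Wₕ = 0.35993449; term = 0.35993449²·(1 − 0.06552528)·316.1/1152 = 0.033218995.
Sum = 0.041422211.
SE = √(0.041422211) = 0.2035.

0.2035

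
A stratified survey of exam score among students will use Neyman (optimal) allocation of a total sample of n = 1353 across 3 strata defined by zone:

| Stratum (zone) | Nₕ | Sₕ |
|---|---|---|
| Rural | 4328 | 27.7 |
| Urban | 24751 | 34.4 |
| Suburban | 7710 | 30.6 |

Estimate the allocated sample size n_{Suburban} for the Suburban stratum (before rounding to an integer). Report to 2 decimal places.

264.41

Neyman allocation: nₕ = n·NₕSₕ / Σⱼ NⱼSⱼ.
Σ NⱼSⱼ = 4328·27.7 + 24751·34.4 + 7710·30.6 = 1.207246 × 10^6.
n_{Suburban} = 1353·7710·30.6 / (1.207246 × 10^6) = 264.41.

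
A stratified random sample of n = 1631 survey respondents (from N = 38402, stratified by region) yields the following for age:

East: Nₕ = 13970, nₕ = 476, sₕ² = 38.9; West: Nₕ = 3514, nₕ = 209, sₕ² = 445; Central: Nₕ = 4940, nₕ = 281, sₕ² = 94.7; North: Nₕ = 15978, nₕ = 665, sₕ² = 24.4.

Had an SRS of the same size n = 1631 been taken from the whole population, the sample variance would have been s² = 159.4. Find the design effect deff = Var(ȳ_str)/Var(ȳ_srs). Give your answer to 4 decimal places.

Var(ȳ_str) = Σ Wₕ²(1−fₕ)sₕ²/nₕ with Wₕ = Nₕ/38402:
  East: (13970/38402)²·(1−476/13970)·38.9/476 = 0.01044653
  West: (3514/38402)²·(1−209/3514)·445/209 = 0.016767923
  Central: (4940/38402)²·(1−281/4940)·94.7/281 = 0.0052596353
  North: (15978/38402)²·(1−665/15978)·24.4/665 = 0.0060875591
  → Var(ȳ_str) = 0.038561647.
Var(ȳ_srs) = (1 − 1631/38402)·159.4/1631 = 0.093580628.
deff = 0.038561647 / 0.093580628 = 0.4121.

0.4121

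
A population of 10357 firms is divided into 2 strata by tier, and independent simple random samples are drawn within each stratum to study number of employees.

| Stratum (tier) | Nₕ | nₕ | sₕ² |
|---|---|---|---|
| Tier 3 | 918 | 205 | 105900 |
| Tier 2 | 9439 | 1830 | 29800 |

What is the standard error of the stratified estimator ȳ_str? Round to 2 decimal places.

3.75

Var(ȳ_str) = Σₕ Wₕ²(1 − fₕ)sₕ²/nₕ with Wₕ = Nₕ/N, N = 10357.
Tier 3: Wₕ = 0.08863571; term = 0.08863571²·(1 − 0.22331155)·105900/205 = 3.1521462.
Tier 2: Wₕ = 0.91136429; term = 0.91136429²·(1 − 0.19387647)·29800/1830 = 10.90312.
Sum = 14.055266.
SE = √(14.055266) = 3.75.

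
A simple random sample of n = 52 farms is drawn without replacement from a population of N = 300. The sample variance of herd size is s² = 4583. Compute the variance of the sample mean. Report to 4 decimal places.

Under SRS without replacement, Var(ȳ) = (1 − f)·s²/n with f = n/N = 52/300 = 0.17333333.
Var(ȳ) = (1 − 0.17333333)·4583/52 = 0.82666667·88.134615 = 72.857949.

72.8579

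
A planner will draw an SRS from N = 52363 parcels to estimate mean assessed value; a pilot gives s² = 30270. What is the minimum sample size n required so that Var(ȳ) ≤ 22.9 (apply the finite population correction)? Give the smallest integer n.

Without fpc, n₀ = s²/D = 30270/22.9 = 1321.8341.
With fpc, (1 − n/N)·s²/n ≤ D requires n ≥ n₀/(1 + n₀/N) = 1321.8341/(1 + 1321.8341/52363) = 1289.2878.
Rounding up, n = 1290.

1290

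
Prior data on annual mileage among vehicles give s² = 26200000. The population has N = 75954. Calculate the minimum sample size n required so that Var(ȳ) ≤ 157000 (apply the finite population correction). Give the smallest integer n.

Without fpc, n₀ = s²/D = 26200000/157000 = 166.8790.
With fpc, (1 − n/N)·s²/n ≤ D requires n ≥ n₀/(1 + n₀/N) = 166.8790/(1 + 166.8790/75954) = 166.5132.
Rounding up, n = 167.

167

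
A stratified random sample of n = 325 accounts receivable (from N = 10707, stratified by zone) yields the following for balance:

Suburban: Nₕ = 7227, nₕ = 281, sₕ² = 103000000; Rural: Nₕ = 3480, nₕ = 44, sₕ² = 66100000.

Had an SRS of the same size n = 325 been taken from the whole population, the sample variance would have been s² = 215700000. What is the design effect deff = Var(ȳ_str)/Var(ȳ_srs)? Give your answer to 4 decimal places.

Var(ȳ_str) = Σ Wₕ²(1−fₕ)sₕ²/nₕ with Wₕ = Nₕ/10707:
  Suburban: (7227/10707)²·(1−281/7227)·103000000/281 = 160504.84
  Rural: (3480/10707)²·(1−44/3480)·66100000/44 = 156691.55
  → Var(ȳ_str) = 317196.39.
Var(ȳ_srs) = (1 − 325/10707)·215700000/325 = 643546.61.
deff = 317196.39 / 643546.61 = 0.4929.

0.4929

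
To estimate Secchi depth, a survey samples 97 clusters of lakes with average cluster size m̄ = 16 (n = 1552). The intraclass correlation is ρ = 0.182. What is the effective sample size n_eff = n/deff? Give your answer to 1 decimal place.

416.1

deff = 1 + (16 − 1)·0.182 = 1 + 2.73 = 3.73.
n_eff = 1552 / 3.73 = 416.1.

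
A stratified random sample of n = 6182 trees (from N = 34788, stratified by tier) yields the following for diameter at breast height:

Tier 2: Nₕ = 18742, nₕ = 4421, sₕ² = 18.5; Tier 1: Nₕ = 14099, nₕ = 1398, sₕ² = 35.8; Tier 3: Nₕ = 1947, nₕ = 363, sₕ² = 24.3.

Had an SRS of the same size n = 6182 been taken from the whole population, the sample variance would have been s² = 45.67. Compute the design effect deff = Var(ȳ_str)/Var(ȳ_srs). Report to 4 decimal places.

0.8046

Var(ȳ_str) = Σ Wₕ²(1−fₕ)sₕ²/nₕ with Wₕ = Nₕ/34788:
  Tier 2: (18742/34788)²·(1−4421/18742)·18.5/4421 = 9.2807178 × 10^-4
  Tier 1: (14099/34788)²·(1−1398/14099)·35.8/1398 = 0.0037891619
  Tier 3: (1947/34788)²·(1−363/1947)·24.3/363 = 1.7059325 × 10^-4
  → Var(ȳ_str) = 0.0048878269.
Var(ȳ_srs) = (1 − 6182/34788)·45.67/6182 = 0.0060747678.
deff = 0.0048878269 / 0.0060747678 = 0.8046.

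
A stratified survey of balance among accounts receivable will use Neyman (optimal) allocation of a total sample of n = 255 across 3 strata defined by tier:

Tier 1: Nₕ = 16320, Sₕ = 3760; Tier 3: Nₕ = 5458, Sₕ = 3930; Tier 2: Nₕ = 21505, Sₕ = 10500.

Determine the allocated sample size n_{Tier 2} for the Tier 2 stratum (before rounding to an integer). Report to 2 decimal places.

Neyman allocation: nₕ = n·NₕSₕ / Σⱼ NⱼSⱼ.
Σ NⱼSⱼ = 16320·3760 + 5458·3930 + 21505·10500 = 3.0861564 × 10^8.
n_{Tier 2} = 255·21505·10500 / (3.0861564 × 10^8) = 186.57.

186.57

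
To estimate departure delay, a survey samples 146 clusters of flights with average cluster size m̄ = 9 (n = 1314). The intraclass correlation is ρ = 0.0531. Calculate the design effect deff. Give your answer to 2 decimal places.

1.42

deff = 1 + (9 − 1)·0.0531 = 1 + 0.4248 = 1.4248.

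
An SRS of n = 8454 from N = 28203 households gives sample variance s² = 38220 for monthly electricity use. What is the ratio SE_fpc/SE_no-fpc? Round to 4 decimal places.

f = n/N = 8454/28203 = 0.29975535.
SE_no-fpc = √(s²/n) = 2.1262495; SE_fpc = √((1−f)s²/n) = 1.7792588.
Ratio = √(1−f) = 0.83680622.

0.8368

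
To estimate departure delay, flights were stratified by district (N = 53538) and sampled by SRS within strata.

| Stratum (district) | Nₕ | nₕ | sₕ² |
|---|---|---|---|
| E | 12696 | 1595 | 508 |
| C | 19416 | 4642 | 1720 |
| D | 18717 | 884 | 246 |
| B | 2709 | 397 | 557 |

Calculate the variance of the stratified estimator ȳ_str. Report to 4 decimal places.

Var(ȳ_str) = Σₕ Wₕ²(1 − fₕ)sₕ²/nₕ with Wₕ = Nₕ/N, N = 53538.
E: Wₕ = 0.23713998; term = 0.23713998²·(1 − 0.12563012)·508/1595 = 0.015660577.
C: Wₕ = 0.36265830; term = 0.36265830²·(1 − 0.23908117)·1720/4642 = 0.037081465.
D: Wₕ = 0.34960215; term = 0.34960215²·(1 − 0.04722979)·246/884 = 0.032405536.
B: Wₕ = 0.05059957; term = 0.05059957²·(1 − 0.14654854)·557/397 = 0.0030657535.
Sum = 0.088213332.

0.0882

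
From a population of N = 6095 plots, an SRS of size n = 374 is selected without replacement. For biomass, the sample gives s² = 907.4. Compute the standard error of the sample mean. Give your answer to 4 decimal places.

Under SRS without replacement, Var(ȳ) = (1 − f)·s²/n with f = n/N = 374/6095 = 0.06136177.
Var(ȳ) = (1 − 0.06136177)·907.4/374 = 0.93863823·2.4262032 = 2.2773271.
SE(ȳ) = √(2.2773271) = 1.5091.

1.5091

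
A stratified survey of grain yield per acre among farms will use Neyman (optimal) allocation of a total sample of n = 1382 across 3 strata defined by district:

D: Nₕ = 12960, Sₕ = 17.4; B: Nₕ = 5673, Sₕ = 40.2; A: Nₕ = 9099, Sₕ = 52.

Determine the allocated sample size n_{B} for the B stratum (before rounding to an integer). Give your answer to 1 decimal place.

340.1

Neyman allocation: nₕ = n·NₕSₕ / Σⱼ NⱼSⱼ.
Σ NⱼSⱼ = 12960·17.4 + 5673·40.2 + 9099·52 = 926706.6.
n_{B} = 1382·5673·40.2 / 926706.6 = 340.1.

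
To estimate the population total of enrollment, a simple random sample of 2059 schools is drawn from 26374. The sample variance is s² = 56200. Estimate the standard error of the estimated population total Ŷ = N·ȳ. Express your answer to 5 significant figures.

Var(Ŷ) = N²·Var(ȳ) = N²·(1 − n/N)·s²/n.
f = 2059/26374 = 0.07806931; Var(ȳ) = 0.92193069·56200/2059 = 25.163917.
Var(Ŷ) = 26374² · 25.163917 = 1.7503716 × 10^10.
SE(Ŷ) = √(1.7503716 × 10^10) = 132300.

132300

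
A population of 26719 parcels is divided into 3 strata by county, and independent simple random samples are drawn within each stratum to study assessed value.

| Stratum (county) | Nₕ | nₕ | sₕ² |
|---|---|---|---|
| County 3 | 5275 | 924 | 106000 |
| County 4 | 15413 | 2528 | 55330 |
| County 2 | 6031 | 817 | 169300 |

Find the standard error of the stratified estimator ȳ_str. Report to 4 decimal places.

Var(ȳ_str) = Σₕ Wₕ²(1 − fₕ)sₕ²/nₕ with Wₕ = Nₕ/N, N = 26719.
County 3: Wₕ = 0.19742505; term = 0.19742505²·(1 − 0.17516588)·106000/924 = 3.68812.
County 4: Wₕ = 0.57685542; term = 0.57685542²·(1 − 0.16401739)·55330/2528 = 6.088563.
County 2: Wₕ = 0.22571953; term = 0.22571953²·(1 − 0.13546676)·169300/817 = 9.1275634.
Sum = 18.904246.
SE = √(18.904246) = 4.3479.

4.3479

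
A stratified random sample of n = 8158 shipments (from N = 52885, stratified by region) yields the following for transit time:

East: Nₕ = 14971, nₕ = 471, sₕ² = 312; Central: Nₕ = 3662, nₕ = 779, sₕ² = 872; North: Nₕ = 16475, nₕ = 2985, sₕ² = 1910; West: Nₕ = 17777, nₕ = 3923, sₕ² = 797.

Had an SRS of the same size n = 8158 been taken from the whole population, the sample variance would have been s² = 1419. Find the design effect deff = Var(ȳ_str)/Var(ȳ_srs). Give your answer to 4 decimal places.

0.8455

Var(ȳ_str) = Σ Wₕ²(1−fₕ)sₕ²/nₕ with Wₕ = Nₕ/52885:
  East: (14971/52885)²·(1−471/14971)·312/471 = 0.051414721
  Central: (3662/52885)²·(1−779/3662)·872/779 = 0.0042254892
  North: (16475/52885)²·(1−2985/16475)·1910/2985 = 0.050846538
  West: (17777/52885)²·(1−3923/17777)·797/3923 = 0.01788993
  → Var(ȳ_str) = 0.12437668.
Var(ȳ_srs) = (1 − 8158/52885)·1419/8158 = 0.14710789.
deff = 0.12437668 / 0.14710789 = 0.8455.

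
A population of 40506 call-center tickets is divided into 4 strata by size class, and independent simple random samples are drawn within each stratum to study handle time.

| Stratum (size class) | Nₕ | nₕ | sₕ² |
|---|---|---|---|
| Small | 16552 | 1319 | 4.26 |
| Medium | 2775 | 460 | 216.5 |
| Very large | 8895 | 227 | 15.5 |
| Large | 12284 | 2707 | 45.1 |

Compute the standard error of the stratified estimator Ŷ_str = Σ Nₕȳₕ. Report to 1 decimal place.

Var(Ŷ_str) = Σₕ Nₕ²(1 − fₕ)sₕ²/nₕ.
Small: 16552²·(1 − 1319/16552)·4.26/1319 = 814330.54.
Medium: 2775²·(1 − 460/2775)·216.5/460 = 3.0235284 × 10^6.
Very large: 8895²·(1 − 227/8895)·15.5/227 = 5.2646644 × 10^6.
Large: 12284²·(1 − 2707/12284)·45.1/2707 = 1.9600068 × 10^6.
Sum = 1.106253 × 10^7.
SE = √(1.106253 × 10^7) = 3326.0.

3326.0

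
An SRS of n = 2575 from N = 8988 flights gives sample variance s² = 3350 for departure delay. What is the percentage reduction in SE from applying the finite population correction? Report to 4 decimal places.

15.5307

f = n/N = 2575/8988 = 0.28649310.
SE_no-fpc = √(s²/n) = 1.1406011; SE_fpc = √((1−f)s²/n) = 0.96345819.
Ratio = √(1−f) = 0.84469338. Reduction = 100·(1 − 0.84469338) = 15.5307%.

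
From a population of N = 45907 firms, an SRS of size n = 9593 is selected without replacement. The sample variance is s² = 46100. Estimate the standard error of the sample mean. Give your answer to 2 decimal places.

1.95

Under SRS without replacement, Var(ȳ) = (1 − f)·s²/n with f = n/N = 9593/45907 = 0.20896595.
Var(ȳ) = (1 − 0.20896595)·46100/9593 = 0.79103405·4.8055874 = 3.8013833.
SE(ȳ) = √(3.8013833) = 1.95.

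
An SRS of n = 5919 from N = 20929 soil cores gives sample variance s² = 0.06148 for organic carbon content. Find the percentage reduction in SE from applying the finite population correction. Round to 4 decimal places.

15.3131

f = n/N = 5919/20929 = 0.28281332.
SE_no-fpc = √(s²/n) = 0.0032228698; SE_fpc = √((1−f)s²/n) = 0.0027293477.
Ratio = √(1−f) = 0.84686875. Reduction = 100·(1 − 0.84686875) = 15.3131%.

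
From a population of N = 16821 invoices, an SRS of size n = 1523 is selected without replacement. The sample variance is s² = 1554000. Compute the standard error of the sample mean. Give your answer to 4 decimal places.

Under SRS without replacement, Var(ȳ) = (1 − f)·s²/n with f = n/N = 1523/16821 = 0.09054158.
Var(ȳ) = (1 − 0.09054158)·1554000/1523 = 0.90945842·1020.3546 = 927.97004.
SE(ȳ) = √(927.97004) = 30.4626.

30.4626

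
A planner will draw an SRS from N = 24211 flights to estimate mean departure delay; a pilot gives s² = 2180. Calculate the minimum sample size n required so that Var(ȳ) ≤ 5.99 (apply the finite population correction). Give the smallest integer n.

Without fpc, n₀ = s²/D = 2180/5.99 = 363.9399.
With fpc, (1 − n/N)·s²/n ≤ D requires n ≥ n₀/(1 + n₀/N) = 363.9399/(1 + 363.9399/24211) = 358.5502.
Rounding up, n = 359.

359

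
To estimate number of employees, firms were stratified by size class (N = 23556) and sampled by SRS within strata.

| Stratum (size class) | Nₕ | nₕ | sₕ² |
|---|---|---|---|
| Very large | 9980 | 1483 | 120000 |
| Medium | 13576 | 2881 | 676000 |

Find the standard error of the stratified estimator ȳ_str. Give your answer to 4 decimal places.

8.5886

Var(ȳ_str) = Σₕ Wₕ²(1 − fₕ)sₕ²/nₕ with Wₕ = Nₕ/N, N = 23556.
Very large: Wₕ = 0.42367125; term = 0.42367125²·(1 − 0.14859719)·120000/1483 = 12.366112.
Medium: Wₕ = 0.57632875; term = 0.57632875²·(1 − 0.21221273)·676000/2881 = 61.397822.
Sum = 73.763934.
SE = √(73.763934) = 8.5886.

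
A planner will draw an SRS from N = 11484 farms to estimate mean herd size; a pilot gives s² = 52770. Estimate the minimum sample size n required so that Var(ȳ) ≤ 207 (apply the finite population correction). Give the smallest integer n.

250

Without fpc, n₀ = s²/D = 52770/207 = 254.9275.
With fpc, (1 − n/N)·s²/n ≤ D requires n ≥ n₀/(1 + n₀/N) = 254.9275/(1 + 254.9275/11484) = 249.3914.
Rounding up, n = 250.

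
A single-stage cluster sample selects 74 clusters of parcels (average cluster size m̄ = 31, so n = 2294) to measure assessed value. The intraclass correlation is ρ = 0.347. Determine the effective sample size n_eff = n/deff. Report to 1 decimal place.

deff = 1 + (31 − 1)·0.347 = 1 + 10.41 = 11.41.
n_eff = 2294 / 11.41 = 201.1.

201.1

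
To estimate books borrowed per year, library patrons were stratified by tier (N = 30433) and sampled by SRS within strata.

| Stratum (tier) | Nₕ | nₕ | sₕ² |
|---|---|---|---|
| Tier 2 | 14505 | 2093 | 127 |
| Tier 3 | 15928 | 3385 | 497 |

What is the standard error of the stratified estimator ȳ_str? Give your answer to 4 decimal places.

0.2085

Var(ȳ_str) = Σₕ Wₕ²(1 − fₕ)sₕ²/nₕ with Wₕ = Nₕ/N, N = 30433.
Tier 2: Wₕ = 0.47662077; term = 0.47662077²·(1 − 0.14429507)·127/2093 = 0.011795177.
Tier 3: Wₕ = 0.52337923; term = 0.52337923²·(1 − 0.21251883)·497/3385 = 0.031671662.
Sum = 0.043466839.
SE = √(0.043466839) = 0.2085.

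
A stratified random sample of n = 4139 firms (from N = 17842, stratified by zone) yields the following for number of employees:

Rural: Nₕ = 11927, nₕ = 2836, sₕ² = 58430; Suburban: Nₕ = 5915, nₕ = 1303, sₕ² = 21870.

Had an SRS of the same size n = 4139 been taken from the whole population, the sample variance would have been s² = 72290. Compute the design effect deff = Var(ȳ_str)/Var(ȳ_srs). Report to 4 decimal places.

Var(ȳ_str) = Σ Wₕ²(1−fₕ)sₕ²/nₕ with Wₕ = Nₕ/17842:
  Rural: (11927/17842)²·(1−2836/11927)·58430/2836 = 7.0175492
  Suburban: (5915/17842)²·(1−1303/5915)·21870/1303 = 1.4383393
  → Var(ȳ_str) = 8.4558885.
Var(ȳ_srs) = (1 − 4139/17842)·72290/4139 = 13.413896.
deff = 8.4558885 / 13.413896 = 0.6304.

0.6304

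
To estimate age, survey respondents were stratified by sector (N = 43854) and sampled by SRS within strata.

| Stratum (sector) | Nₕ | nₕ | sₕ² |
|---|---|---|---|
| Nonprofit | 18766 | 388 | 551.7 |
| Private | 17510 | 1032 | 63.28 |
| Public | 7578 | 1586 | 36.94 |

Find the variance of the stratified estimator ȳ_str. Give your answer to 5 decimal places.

0.26474

Var(ȳ_str) = Σₕ Wₕ²(1 − fₕ)sₕ²/nₕ with Wₕ = Nₕ/N, N = 43854.
Nonprofit: Wₕ = 0.42791992; term = 0.42791992²·(1 − 0.02067569)·551.7/388 = 0.25498979.
Private: Wₕ = 0.39927943; term = 0.39927943²·(1 − 0.05893775)·63.28/1032 = 0.0091993892.
Public: Wₕ = 0.17280066; term = 0.17280066²·(1 − 0.20929005)·36.94/1586 = 5.4992275 × 10^-4.
Sum = 0.2647391.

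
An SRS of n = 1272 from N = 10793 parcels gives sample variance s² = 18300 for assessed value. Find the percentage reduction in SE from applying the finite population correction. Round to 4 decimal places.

f = n/N = 1272/10793 = 0.11785416.
SE_no-fpc = √(s²/n) = 3.7929925; SE_fpc = √((1−f)s²/n) = 3.5624779.
Ratio = √(1−f) = 0.93922619. Reduction = 100·(1 − 0.93922619) = 6.0774%.

6.0774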